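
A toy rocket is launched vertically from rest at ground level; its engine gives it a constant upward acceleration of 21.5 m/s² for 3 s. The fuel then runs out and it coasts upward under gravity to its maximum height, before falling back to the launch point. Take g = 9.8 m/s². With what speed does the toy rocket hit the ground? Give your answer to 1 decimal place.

Phase 1 (powered ascent): v₀ = 0 m/s, a = 21.5 m/s².
v = v₀ + at = 0 + (21.5)(3) = 64.5 m/s
Δx = v₀t + ½at² = 0·3 + 0.5·21.5·3² = 96.8 m

Phase 2 (coasting upward): v₀ = 64.5 m/s, a = -9.8 m/s².
v = v₀ + at → t = (0 − 64.5) / -9.8 = 6.58 s
v² = v₀² + 2aΔx → Δx = (0² − 64.5²)/(2·-9.8) = 212 m

Phase 3 (free fall): v₀ = 0 m/s, a = -9.8 m/s².
Falls 309 m from rest: t = √(2·309/9.8) = 7.94 s; v = g·t = 77.8 m/s.
Impact speed = 77.8 m/s

77.8 m/s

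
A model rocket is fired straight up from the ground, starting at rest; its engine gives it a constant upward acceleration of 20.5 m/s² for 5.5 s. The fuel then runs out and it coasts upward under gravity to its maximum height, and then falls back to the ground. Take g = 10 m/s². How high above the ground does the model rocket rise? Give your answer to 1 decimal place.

Phase 1 (powered ascent): v₀ = 0 m/s, a = 20.5 m/s².
v = v₀ + at = 0 + (20.5)(5.5) = 113 m/s
Δx = v₀t + ½at² = 0·5.5 + 0.5·20.5·5.5² = 310 m

Phase 2 (coasting upward): v₀ = 113 m/s, a = -10 m/s².
v = v₀ + at → t = (0 − 113) / -10 = 11.3 s
v² = v₀² + 2aΔx → Δx = (0² − 113²)/(2·-10) = 636 m
Maximum height = 310 + 636 = 946 m

945.7 m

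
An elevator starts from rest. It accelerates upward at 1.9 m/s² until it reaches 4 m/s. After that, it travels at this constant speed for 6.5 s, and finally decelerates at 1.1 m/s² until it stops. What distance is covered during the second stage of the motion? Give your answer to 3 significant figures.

Phase 1 (accelerating): v₀ = 0 m/s, a = 1.9 m/s².
v = v₀ + at → t = (4 − 0) / 1.9 = 2.11 s
v² = v₀² + 2aΔx → Δx = (4² − 0²)/(2·1.9) = 4.21 m

Phase 2 (constant speed): v₀ = 4.00 m/s, a = 0 m/s².
v = v₀ + at = 4.00 + (0)(6.5) = 4.00 m/s
Δx = v₀t + ½at² = 4.00·6.5 + 0.5·0·6.5² = 26.0 m
Distance in phase 2 = 26.0 m

26.0 m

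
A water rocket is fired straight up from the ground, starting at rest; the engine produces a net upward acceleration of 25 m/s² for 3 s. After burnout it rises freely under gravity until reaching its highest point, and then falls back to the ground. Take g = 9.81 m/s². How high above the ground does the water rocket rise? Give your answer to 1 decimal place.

Phase 1 (powered ascent): v₀ = 0 m/s, a = 25 m/s².
v = v₀ + at = 0 + (25)(3) = 75.0 m/s
Δx = v₀t + ½at² = 0·3 + 0.5·25·3² = 112 m

Phase 2 (coasting upward): v₀ = 75.0 m/s, a = -9.81 m/s².
v = v₀ + at → t = (0 − 75.0) / -9.81 = 7.65 s
v² = v₀² + 2aΔx → Δx = (0² − 75.0²)/(2·-9.81) = 287 m
Maximum height = 112 + 287 = 399 m

399.2 m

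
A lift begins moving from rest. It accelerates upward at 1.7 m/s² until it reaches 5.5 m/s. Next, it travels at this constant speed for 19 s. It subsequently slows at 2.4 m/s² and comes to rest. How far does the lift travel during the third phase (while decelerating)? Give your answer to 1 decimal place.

Phase 1 (accelerating): v₀ = 0 m/s, a = 1.7 m/s².
v = v₀ + at → t = (5.5 − 0) / 1.7 = 3.24 s
v² = v₀² + 2aΔx → Δx = (5.5² − 0²)/(2·1.7) = 8.90 m

Phase 2 (constant speed): v₀ = 5.50 m/s, a = 0 m/s².
v = v₀ + at = 5.50 + (0)(19) = 5.50 m/s
Δx = v₀t + ½at² = 5.50·19 + 0.5·0·19² = 104 m

Phase 3 (decelerating): v₀ = 5.50 m/s, a = -2.4 m/s².
v = v₀ + at → t = (0 − 5.50) / -2.4 = 2.29 s
v² = v₀² + 2aΔx → Δx = (0² − 5.50²)/(2·-2.4) = 6.30 m
Distance in phase 3 = 6.30 m

6.3 m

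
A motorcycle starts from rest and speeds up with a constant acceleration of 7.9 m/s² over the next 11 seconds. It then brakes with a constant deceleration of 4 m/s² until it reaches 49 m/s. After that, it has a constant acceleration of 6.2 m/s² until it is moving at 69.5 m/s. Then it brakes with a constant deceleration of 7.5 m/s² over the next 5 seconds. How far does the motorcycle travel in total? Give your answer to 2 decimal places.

1571.43 m

Phase 1 (accelerating): v₀ = 0 m/s, a = 7.9 m/s².
v = v₀ + at = 0 + (7.9)(11) = 86.9 m/s
Δx = v₀t + ½at² = 0·11 + 0.5·7.9·11² = 478 m

Phase 2 (decelerating): v₀ = 86.9 m/s, a = -4 m/s².
v = v₀ + at → t = (49 − 86.9) / -4 = 9.48 s
v² = v₀² + 2aΔx → Δx = (49² − 86.9²)/(2·-4) = 644 m

Phase 3 (accelerating): v₀ = 49.0 m/s, a = 6.2 m/s².
v = v₀ + at → t = (69.5 − 49.0) / 6.2 = 3.31 s
v² = v₀² + 2aΔx → Δx = (69.5² − 49.0²)/(2·6.2) = 196 m

Phase 4 (decelerating): v₀ = 69.5 m/s, a = -7.5 m/s².
v = v₀ + at = 69.5 + (-7.5)(5) = 32.0 m/s
Δx = v₀t + ½at² = 69.5·5 + 0.5·-7.5·5² = 254 m
Total distance = 478 + 644 + 196 + 254 = 1570 m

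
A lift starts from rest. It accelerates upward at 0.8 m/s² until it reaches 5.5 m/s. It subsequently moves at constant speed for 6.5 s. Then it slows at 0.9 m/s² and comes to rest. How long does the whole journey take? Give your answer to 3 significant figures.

Phase 1 (accelerating): v₀ = 0 m/s, a = 0.8 m/s².
v = v₀ + at → t = (5.5 − 0) / 0.8 = 6.88 s
v² = v₀² + 2aΔx → Δx = (5.5² − 0²)/(2·0.8) = 18.9 m

Phase 2 (constant speed): v₀ = 5.50 m/s, a = 0 m/s².
v = v₀ + at = 5.50 + (0)(6.5) = 5.50 m/s
Δx = v₀t + ½at² = 5.50·6.5 + 0.5·0·6.5² = 35.8 m

Phase 3 (decelerating): v₀ = 5.50 m/s, a = -0.9 m/s².
v = v₀ + at → t = (0 − 5.50) / -0.9 = 6.11 s
v² = v₀² + 2aΔx → Δx = (0² − 5.50²)/(2·-0.9) = 16.8 m
Total time = 6.88 + 6.50 + 6.11 = 19.5 s

19.5 s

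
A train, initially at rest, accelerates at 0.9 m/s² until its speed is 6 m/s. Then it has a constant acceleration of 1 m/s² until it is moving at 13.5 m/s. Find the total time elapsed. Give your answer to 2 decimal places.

14.17 s

Phase 1 (accelerating): v₀ = 0 m/s, a = 0.9 m/s².
v = v₀ + at → t = (6 − 0) / 0.9 = 6.67 s
v² = v₀² + 2aΔx → Δx = (6² − 0²)/(2·0.9) = 20.0 m

Phase 2 (accelerating): v₀ = 6.00 m/s, a = 1 m/s².
v = v₀ + at → t = (13.5 − 6.00) / 1 = 7.50 s
v² = v₀² + 2aΔx → Δx = (13.5² − 6.00²)/(2·1) = 73.1 m
Total time = 6.67 + 7.50 = 14.2 s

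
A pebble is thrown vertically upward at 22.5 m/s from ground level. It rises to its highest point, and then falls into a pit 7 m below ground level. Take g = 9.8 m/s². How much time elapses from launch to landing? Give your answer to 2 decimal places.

Phase 1 (rising): v₀ = 22.5 m/s, a = -9.8 m/s².
v = v₀ + at → t = (0 − 22.5) / -9.8 = 2.30 s
v² = v₀² + 2aΔx → Δx = (0² − 22.5²)/(2·-9.8) = 25.8 m

Phase 2 (falling): v₀ = 0 m/s, a = -9.8 m/s².
Falls 32.8 m from rest: t = √(2·32.8/9.8) = 2.59 s; v = g·t = 25.4 m/s.
Total time = 2.30 + 2.59 = 4.88 s

4.88 s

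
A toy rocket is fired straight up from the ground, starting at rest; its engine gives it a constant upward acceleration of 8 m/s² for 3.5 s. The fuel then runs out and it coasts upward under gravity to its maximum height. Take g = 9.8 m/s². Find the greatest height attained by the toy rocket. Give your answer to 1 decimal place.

89.0 m

Phase 1 (powered ascent): v₀ = 0 m/s, a = 8 m/s².
v = v₀ + at = 0 + (8)(3.5) = 28.0 m/s
Δx = v₀t + ½at² = 0·3.5 + 0.5·8·3.5² = 49.0 m

Phase 2 (coasting upward): v₀ = 28.0 m/s, a = -9.8 m/s².
v = v₀ + at → t = (0 − 28.0) / -9.8 = 2.86 s
v² = v₀² + 2aΔx → Δx = (0² − 28.0²)/(2·-9.8) = 40.0 m
Maximum height = 49.0 + 40.0 = 89.0 m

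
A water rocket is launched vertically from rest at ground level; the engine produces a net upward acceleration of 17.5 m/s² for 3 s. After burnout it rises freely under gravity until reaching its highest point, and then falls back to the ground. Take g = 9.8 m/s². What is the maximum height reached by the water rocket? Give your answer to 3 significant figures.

Phase 1 (powered ascent): v₀ = 0 m/s, a = 17.5 m/s².
v = v₀ + at = 0 + (17.5)(3) = 52.5 m/s
Δx = v₀t + ½at² = 0·3 + 0.5·17.5·3² = 78.8 m

Phase 2 (coasting upward): v₀ = 52.5 m/s, a = -9.8 m/s².
v = v₀ + at → t = (0 − 52.5) / -9.8 = 5.36 s
v² = v₀² + 2aΔx → Δx = (0² − 52.5²)/(2·-9.8) = 141 m
Maximum height = 78.8 + 141 = 219 m

219 m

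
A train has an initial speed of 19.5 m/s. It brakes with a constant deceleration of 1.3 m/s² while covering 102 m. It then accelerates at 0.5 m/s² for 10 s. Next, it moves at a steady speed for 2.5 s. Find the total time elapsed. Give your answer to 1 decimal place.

19.2 s

Phase 1 (decelerating): v₀ = 19.5 m/s, a = -1.3 m/s².
v² = v₀² + 2aΔx = 19.5² + 2·-1.3·102 = 115 → v = 10.7 m/s
t = (v − v₀)/a = (10.7 − 19.5)/-1.3 = 6.75 s

Phase 2 (accelerating): v₀ = 10.7 m/s, a = 0.5 m/s².
v = v₀ + at = 10.7 + (0.5)(10) = 15.7 m/s
Δx = v₀t + ½at² = 10.7·10 + 0.5·0.5·10² = 132 m

Phase 3 (constant speed): v₀ = 15.7 m/s, a = 0 m/s².
v = v₀ + at = 15.7 + (0)(2.5) = 15.7 m/s
Δx = v₀t + ½at² = 15.7·2.5 + 0.5·0·2.5² = 39.3 m
Total time = 6.75 + 10.0 + 2.50 = 19.2 s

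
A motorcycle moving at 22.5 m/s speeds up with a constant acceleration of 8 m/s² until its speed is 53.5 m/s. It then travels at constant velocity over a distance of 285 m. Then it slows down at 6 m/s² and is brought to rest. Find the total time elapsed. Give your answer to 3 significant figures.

Phase 1 (accelerating): v₀ = 22.5 m/s, a = 8 m/s².
v = v₀ + at → t = (53.5 − 22.5) / 8 = 3.88 s
v² = v₀² + 2aΔx → Δx = (53.5² − 22.5²)/(2·8) = 147 m

Phase 2 (constant speed): v₀ = 53.5 m/s, a = 0 m/s².
Constant speed: t = d/v = 285/53.5 = 5.33 s

Phase 3 (decelerating): v₀ = 53.5 m/s, a = -6 m/s².
v = v₀ + at → t = (0 − 53.5) / -6 = 8.92 s
v² = v₀² + 2aΔx → Δx = (0² − 53.5²)/(2·-6) = 239 m
Total time = 3.88 + 5.33 + 8.92 = 18.1 s

18.1 s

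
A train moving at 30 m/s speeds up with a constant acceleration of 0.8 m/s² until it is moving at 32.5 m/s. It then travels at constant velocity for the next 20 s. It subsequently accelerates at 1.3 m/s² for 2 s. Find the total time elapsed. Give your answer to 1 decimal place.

Phase 1 (accelerating): v₀ = 30.0 m/s, a = 0.8 m/s².
v = v₀ + at → t = (32.5 − 30.0) / 0.8 = 3.12 s
v² = v₀² + 2aΔx → Δx = (32.5² − 30.0²)/(2·0.8) = 97.7 m

Phase 2 (constant speed): v₀ = 32.5 m/s, a = 0 m/s².
v = v₀ + at = 32.5 + (0)(20) = 32.5 m/s
Δx = v₀t + ½at² = 32.5·20 + 0.5·0·20² = 650 m

Phase 3 (accelerating): v₀ = 32.5 m/s, a = 1.3 m/s².
v = v₀ + at = 32.5 + (1.3)(2) = 35.1 m/s
Δx = v₀t + ½at² = 32.5·2 + 0.5·1.3·2² = 67.6 m
Total time = 3.12 + 20.0 + 2.00 = 25.1 s

25.1 s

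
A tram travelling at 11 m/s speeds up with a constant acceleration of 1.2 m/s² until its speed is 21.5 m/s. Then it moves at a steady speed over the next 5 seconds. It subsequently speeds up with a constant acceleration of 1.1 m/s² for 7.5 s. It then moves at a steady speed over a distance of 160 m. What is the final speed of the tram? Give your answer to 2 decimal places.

Phase 1 (accelerating): v₀ = 11.0 m/s, a = 1.2 m/s².
v = v₀ + at → t = (21.5 − 11.0) / 1.2 = 8.75 s
v² = v₀² + 2aΔx → Δx = (21.5² − 11.0²)/(2·1.2) = 142 m

Phase 2 (constant speed): v₀ = 21.5 m/s, a = 0 m/s².
v = v₀ + at = 21.5 + (0)(5) = 21.5 m/s
Δx = v₀t + ½at² = 21.5·5 + 0.5·0·5² = 108 m

Phase 3 (accelerating): v₀ = 21.5 m/s, a = 1.1 m/s².
v = v₀ + at = 21.5 + (1.1)(7.5) = 29.8 m/s
Δx = v₀t + ½at² = 21.5·7.5 + 0.5·1.1·7.5² = 192 m

Phase 4 (constant speed): v₀ = 29.8 m/s, a = 0 m/s².
Constant speed: t = d/v = 160/29.8 = 5.38 s
Final speed = 29.8 m/s

29.75 m/s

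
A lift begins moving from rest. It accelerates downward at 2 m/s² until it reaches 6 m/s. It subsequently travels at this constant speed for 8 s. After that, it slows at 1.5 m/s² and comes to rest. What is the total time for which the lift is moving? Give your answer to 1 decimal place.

15.0 s

Phase 1 (accelerating): v₀ = 0 m/s, a = 2 m/s².
v = v₀ + at → t = (6 − 0) / 2 = 3.00 s
v² = v₀² + 2aΔx → Δx = (6² − 0²)/(2·2) = 9.00 m

Phase 2 (constant speed): v₀ = 6.00 m/s, a = 0 m/s².
v = v₀ + at = 6.00 + (0)(8) = 6.00 m/s
Δx = v₀t + ½at² = 6.00·8 + 0.5·0·8² = 48.0 m

Phase 3 (decelerating): v₀ = 6.00 m/s, a = -1.5 m/s².
v = v₀ + at → t = (0 − 6.00) / -1.5 = 4.00 s
v² = v₀² + 2aΔx → Δx = (0² − 6.00²)/(2·-1.5) = 12.0 m
Total time = 3.00 + 8.00 + 4.00 = 15.0 s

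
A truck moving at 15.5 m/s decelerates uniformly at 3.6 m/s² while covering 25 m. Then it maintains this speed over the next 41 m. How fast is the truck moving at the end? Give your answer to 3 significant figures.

Phase 1 (decelerating): v₀ = 15.5 m/s, a = -3.6 m/s².
v² = v₀² + 2aΔx = 15.5² + 2·-3.6·25 = 60.2 → v = 7.76 m/s
t = (v − v₀)/a = (7.76 − 15.5)/-3.6 = 2.15 s

Phase 2 (constant speed): v₀ = 7.76 m/s, a = 0 m/s².
Constant speed: t = d/v = 41/7.76 = 5.28 s
Final speed = 7.76 m/s

7.76 m/s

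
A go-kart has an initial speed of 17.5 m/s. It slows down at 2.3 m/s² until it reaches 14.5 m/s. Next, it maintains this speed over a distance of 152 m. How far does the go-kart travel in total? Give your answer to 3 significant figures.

Phase 1 (decelerating): v₀ = 17.5 m/s, a = -2.3 m/s².
v = v₀ + at → t = (14.5 − 17.5) / -2.3 = 1.30 s
v² = v₀² + 2aΔx → Δx = (14.5² − 17.5²)/(2·-2.3) = 20.9 m

Phase 2 (constant speed): v₀ = 14.5 m/s, a = 0 m/s².
Constant speed: t = d/v = 152/14.5 = 10.5 s
Total distance = 20.9 + 152 = 173 m

173 m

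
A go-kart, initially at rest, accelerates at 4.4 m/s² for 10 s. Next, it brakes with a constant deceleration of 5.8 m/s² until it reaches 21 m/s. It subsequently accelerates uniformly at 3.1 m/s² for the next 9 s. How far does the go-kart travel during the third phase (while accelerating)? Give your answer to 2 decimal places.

314.55 m

Phase 1 (accelerating): v₀ = 0 m/s, a = 4.4 m/s².
v = v₀ + at = 0 + (4.4)(10) = 44.0 m/s
Δx = v₀t + ½at² = 0·10 + 0.5·4.4·10² = 220 m

Phase 2 (decelerating): v₀ = 44.0 m/s, a = -5.8 m/s².
v = v₀ + at → t = (21 − 44.0) / -5.8 = 3.97 s
v² = v₀² + 2aΔx → Δx = (21² − 44.0²)/(2·-5.8) = 129 m

Phase 3 (accelerating): v₀ = 21.0 m/s, a = 3.1 m/s².
v = v₀ + at = 21.0 + (3.1)(9) = 48.9 m/s
Δx = v₀t + ½at² = 21.0·9 + 0.5·3.1·9² = 315 m
Distance in phase 3 = 315 m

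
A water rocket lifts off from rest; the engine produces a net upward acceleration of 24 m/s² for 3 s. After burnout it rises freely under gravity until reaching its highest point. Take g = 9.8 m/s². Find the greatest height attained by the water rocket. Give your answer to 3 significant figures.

Phase 1 (powered ascent): v₀ = 0 m/s, a = 24 m/s².
v = v₀ + at = 0 + (24)(3) = 72.0 m/s
Δx = v₀t + ½at² = 0·3 + 0.5·24·3² = 108 m

Phase 2 (coasting upward): v₀ = 72.0 m/s, a = -9.8 m/s².
v = v₀ + at → t = (0 − 72.0) / -9.8 = 7.35 s
v² = v₀² + 2aΔx → Δx = (0² − 72.0²)/(2·-9.8) = 264 m
Maximum height = 108 + 264 = 372 m

372 m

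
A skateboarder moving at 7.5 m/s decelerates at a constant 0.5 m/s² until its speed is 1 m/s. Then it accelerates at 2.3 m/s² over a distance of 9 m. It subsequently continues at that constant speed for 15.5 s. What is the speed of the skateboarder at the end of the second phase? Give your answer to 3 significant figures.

Phase 1 (decelerating): v₀ = 7.50 m/s, a = -0.5 m/s².
v = v₀ + at → t = (1 − 7.50) / -0.5 = 13.0 s
v² = v₀² + 2aΔx → Δx = (1² − 7.50²)/(2·-0.5) = 55.2 m

Phase 2 (accelerating): v₀ = 1.00 m/s, a = 2.3 m/s².
v² = v₀² + 2aΔx = 1.00² + 2·2.3·9 = 42.4 → v = 6.51 m/s
t = (v − v₀)/a = (6.51 − 1.00)/2.3 = 2.40 s
Speed at end of phase 2 = 6.51 m/s

6.51 m/s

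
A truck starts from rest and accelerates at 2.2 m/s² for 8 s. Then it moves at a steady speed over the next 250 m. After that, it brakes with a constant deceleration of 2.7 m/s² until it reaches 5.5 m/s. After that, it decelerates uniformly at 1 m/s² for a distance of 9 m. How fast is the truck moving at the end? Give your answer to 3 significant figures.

Phase 1 (accelerating): v₀ = 0 m/s, a = 2.2 m/s².
v = v₀ + at = 0 + (2.2)(8) = 17.6 m/s
Δx = v₀t + ½at² = 0·8 + 0.5·2.2·8² = 70.4 m

Phase 2 (constant speed): v₀ = 17.6 m/s, a = 0 m/s².
Constant speed: t = d/v = 250/17.6 = 14.2 s

Phase 3 (decelerating): v₀ = 17.6 m/s, a = -2.7 m/s².
v = v₀ + at → t = (5.5 − 17.6) / -2.7 = 4.48 s
v² = v₀² + 2aΔx → Δx = (5.5² − 17.6²)/(2·-2.7) = 51.8 m

Phase 4 (decelerating): v₀ = 5.50 m/s, a = -1 m/s².
v² = v₀² + 2aΔx = 5.50² + 2·-1·9 = 12.2 → v = 3.50 m/s
t = (v − v₀)/a = (3.50 − 5.50)/-1 = 2.00 s
Final speed = 3.50 m/s

3.50 m/s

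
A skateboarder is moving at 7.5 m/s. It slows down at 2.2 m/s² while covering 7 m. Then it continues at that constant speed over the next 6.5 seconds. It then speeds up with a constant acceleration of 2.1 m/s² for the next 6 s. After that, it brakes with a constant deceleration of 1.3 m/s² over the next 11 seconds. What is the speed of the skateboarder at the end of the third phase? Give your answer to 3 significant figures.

17.6 m/s

Phase 1 (decelerating): v₀ = 7.50 m/s, a = -2.2 m/s².
v² = v₀² + 2aΔx = 7.50² + 2·-2.2·7 = 25.4 → v = 5.04 m/s
t = (v − v₀)/a = (5.04 − 7.50)/-2.2 = 1.12 s

Phase 2 (constant speed): v₀ = 5.04 m/s, a = 0 m/s².
v = v₀ + at = 5.04 + (0)(6.5) = 5.04 m/s
Δx = v₀t + ½at² = 5.04·6.5 + 0.5·0·6.5² = 32.8 m

Phase 3 (accelerating): v₀ = 5.04 m/s, a = 2.1 m/s².
v = v₀ + at = 5.04 + (2.1)(6) = 17.6 m/s
Δx = v₀t + ½at² = 5.04·6 + 0.5·2.1·6² = 68.1 m
Speed at end of phase 3 = 17.6 m/s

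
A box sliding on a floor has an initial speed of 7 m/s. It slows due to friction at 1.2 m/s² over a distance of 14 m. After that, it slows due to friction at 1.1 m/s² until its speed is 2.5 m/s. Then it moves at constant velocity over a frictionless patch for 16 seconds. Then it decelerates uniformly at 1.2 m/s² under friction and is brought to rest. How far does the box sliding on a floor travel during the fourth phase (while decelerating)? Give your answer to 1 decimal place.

2.6 m

Phase 1 (decelerating): v₀ = 7.00 m/s, a = -1.2 m/s².
v² = v₀² + 2aΔx = 7.00² + 2·-1.2·14 = 15.4 → v = 3.92 m/s
t = (v − v₀)/a = (3.92 − 7.00)/-1.2 = 2.56 s

Phase 2 (decelerating): v₀ = 3.92 m/s, a = -1.1 m/s².
v = v₀ + at → t = (2.5 − 3.92) / -1.1 = 1.29 s
v² = v₀² + 2aΔx → Δx = (2.5² − 3.92²)/(2·-1.1) = 4.16 m

Phase 3 (constant speed): v₀ = 2.50 m/s, a = 0 m/s².
v = v₀ + at = 2.50 + (0)(16) = 2.50 m/s
Δx = v₀t + ½at² = 2.50·16 + 0.5·0·16² = 40.0 m

Phase 4 (decelerating): v₀ = 2.50 m/s, a = -1.2 m/s².
v = v₀ + at → t = (0 − 2.50) / -1.2 = 2.08 s
v² = v₀² + 2aΔx → Δx = (0² − 2.50²)/(2·-1.2) = 2.60 m
Distance in phase 4 = 2.60 m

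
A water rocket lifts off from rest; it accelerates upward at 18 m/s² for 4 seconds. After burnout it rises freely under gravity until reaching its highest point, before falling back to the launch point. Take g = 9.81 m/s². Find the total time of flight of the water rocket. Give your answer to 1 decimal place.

Phase 1 (powered ascent): v₀ = 0 m/s, a = 18 m/s².
v = v₀ + at = 0 + (18)(4) = 72.0 m/s
Δx = v₀t + ½at² = 0·4 + 0.5·18·4² = 144 m

Phase 2 (coasting upward): v₀ = 72.0 m/s, a = -9.81 m/s².
v = v₀ + at → t = (0 − 72.0) / -9.81 = 7.34 s
v² = v₀² + 2aΔx → Δx = (0² − 72.0²)/(2·-9.81) = 264 m

Phase 3 (free fall): v₀ = 0 m/s, a = -9.81 m/s².
Falls 408 m from rest: t = √(2·408/9.81) = 9.12 s; v = g·t = 89.5 m/s.
Total time = 4.00 + 7.34 + 9.12 = 20.5 s

20.5 s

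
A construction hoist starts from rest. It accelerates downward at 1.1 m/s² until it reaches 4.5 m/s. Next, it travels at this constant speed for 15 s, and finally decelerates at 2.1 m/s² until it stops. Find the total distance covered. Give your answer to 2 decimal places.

81.53 m

Phase 1 (accelerating): v₀ = 0 m/s, a = 1.1 m/s².
v = v₀ + at → t = (4.5 − 0) / 1.1 = 4.09 s
v² = v₀² + 2aΔx → Δx = (4.5² − 0²)/(2·1.1) = 9.20 m

Phase 2 (constant speed): v₀ = 4.50 m/s, a = 0 m/s².
v = v₀ + at = 4.50 + (0)(15) = 4.50 m/s
Δx = v₀t + ½at² = 4.50·15 + 0.5·0·15² = 67.5 m

Phase 3 (decelerating): v₀ = 4.50 m/s, a = -2.1 m/s².
v = v₀ + at → t = (0 − 4.50) / -2.1 = 2.14 s
v² = v₀² + 2aΔx → Δx = (0² − 4.50²)/(2·-2.1) = 4.82 m
Total distance = 9.20 + 67.5 + 4.82 = 81.5 m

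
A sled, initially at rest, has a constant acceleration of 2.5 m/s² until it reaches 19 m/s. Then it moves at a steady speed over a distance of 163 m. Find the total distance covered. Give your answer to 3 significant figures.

Phase 1 (accelerating): v₀ = 0 m/s, a = 2.5 m/s².
v = v₀ + at → t = (19 − 0) / 2.5 = 7.60 s
v² = v₀² + 2aΔx → Δx = (19² − 0²)/(2·2.5) = 72.2 m

Phase 2 (constant speed): v₀ = 19.0 m/s, a = 0 m/s².
Constant speed: t = d/v = 163/19.0 = 8.58 s
Total distance = 72.2 + 163 = 235 m

235 m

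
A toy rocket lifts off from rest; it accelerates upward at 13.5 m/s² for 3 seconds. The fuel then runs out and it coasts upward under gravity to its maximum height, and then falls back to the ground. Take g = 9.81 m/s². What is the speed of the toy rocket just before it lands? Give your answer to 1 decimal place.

Phase 1 (powered ascent): v₀ = 0 m/s, a = 13.5 m/s².
v = v₀ + at = 0 + (13.5)(3) = 40.5 m/s
Δx = v₀t + ½at² = 0·3 + 0.5·13.5·3² = 60.8 m

Phase 2 (coasting upward): v₀ = 40.5 m/s, a = -9.81 m/s².
v = v₀ + at → t = (0 − 40.5) / -9.81 = 4.13 s
v² = v₀² + 2aΔx → Δx = (0² − 40.5²)/(2·-9.81) = 83.6 m

Phase 3 (free fall): v₀ = 0 m/s, a = -9.81 m/s².
Falls 144 m from rest: t = √(2·144/9.81) = 5.42 s; v = g·t = 53.2 m/s.
Impact speed = 53.2 m/s

53.2 m/s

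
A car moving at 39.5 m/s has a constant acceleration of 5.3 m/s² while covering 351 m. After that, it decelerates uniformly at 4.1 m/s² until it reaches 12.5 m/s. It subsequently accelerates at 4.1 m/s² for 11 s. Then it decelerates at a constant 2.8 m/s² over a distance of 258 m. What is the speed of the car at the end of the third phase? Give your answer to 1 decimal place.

57.6 m/s

Phase 1 (accelerating): v₀ = 39.5 m/s, a = 5.3 m/s².
v² = v₀² + 2aΔx = 39.5² + 2·5.3·351 = 5280 → v = 72.7 m/s
t = (v − v₀)/a = (72.7 − 39.5)/5.3 = 6.26 s

Phase 2 (decelerating): v₀ = 72.7 m/s, a = -4.1 m/s².
v = v₀ + at → t = (12.5 − 72.7) / -4.1 = 14.7 s
v² = v₀² + 2aΔx → Δx = (12.5² − 72.7²)/(2·-4.1) = 625 m

Phase 3 (accelerating): v₀ = 12.5 m/s, a = 4.1 m/s².
v = v₀ + at = 12.5 + (4.1)(11) = 57.6 m/s
Δx = v₀t + ½at² = 12.5·11 + 0.5·4.1·11² = 386 m
Speed at end of phase 3 = 57.6 m/s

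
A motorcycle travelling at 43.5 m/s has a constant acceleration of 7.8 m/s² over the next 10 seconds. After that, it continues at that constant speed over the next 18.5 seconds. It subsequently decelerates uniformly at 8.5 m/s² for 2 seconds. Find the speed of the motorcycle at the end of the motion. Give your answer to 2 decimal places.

Phase 1 (accelerating): v₀ = 43.5 m/s, a = 7.8 m/s².
v = v₀ + at = 43.5 + (7.8)(10) = 122 m/s
Δx = v₀t + ½at² = 43.5·10 + 0.5·7.8·10² = 825 m

Phase 2 (constant speed): v₀ = 122 m/s, a = 0 m/s².
v = v₀ + at = 122 + (0)(18.5) = 122 m/s
Δx = v₀t + ½at² = 122·18.5 + 0.5·0·18.5² = 2250 m

Phase 3 (decelerating): v₀ = 122 m/s, a = -8.5 m/s².
v = v₀ + at = 122 + (-8.5)(2) = 104 m/s
Δx = v₀t + ½at² = 122·2 + 0.5·-8.5·2² = 226 m
Final speed = 104 m/s

104.50 m/s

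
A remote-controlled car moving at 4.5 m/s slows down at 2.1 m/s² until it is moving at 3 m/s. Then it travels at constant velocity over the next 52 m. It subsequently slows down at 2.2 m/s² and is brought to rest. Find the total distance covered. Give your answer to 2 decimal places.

56.72 m

Phase 1 (decelerating): v₀ = 4.50 m/s, a = -2.1 m/s².
v = v₀ + at → t = (3 − 4.50) / -2.1 = 0.714 s
v² = v₀² + 2aΔx → Δx = (3² − 4.50²)/(2·-2.1) = 2.68 m

Phase 2 (constant speed): v₀ = 3.00 m/s, a = 0 m/s².
Constant speed: t = d/v = 52/3.00 = 17.3 s

Phase 3 (decelerating): v₀ = 3.00 m/s, a = -2.2 m/s².
v = v₀ + at → t = (0 − 3.00) / -2.2 = 1.36 s
v² = v₀² + 2aΔx → Δx = (0² − 3.00²)/(2·-2.2) = 2.05 m
Total distance = 2.68 + 52.0 + 2.05 = 56.7 m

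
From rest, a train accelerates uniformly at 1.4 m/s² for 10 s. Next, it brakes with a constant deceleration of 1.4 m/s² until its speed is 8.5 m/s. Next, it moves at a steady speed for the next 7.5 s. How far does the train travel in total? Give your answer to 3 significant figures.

Phase 1 (accelerating): v₀ = 0 m/s, a = 1.4 m/s².
v = v₀ + at = 0 + (1.4)(10) = 14.0 m/s
Δx = v₀t + ½at² = 0·10 + 0.5·1.4·10² = 70.0 m

Phase 2 (decelerating): v₀ = 14.0 m/s, a = -1.4 m/s².
v = v₀ + at → t = (8.5 − 14.0) / -1.4 = 3.93 s
v² = v₀² + 2aΔx → Δx = (8.5² − 14.0²)/(2·-1.4) = 44.2 m

Phase 3 (constant speed): v₀ = 8.50 m/s, a = 0 m/s².
v = v₀ + at = 8.50 + (0)(7.5) = 8.50 m/s
Δx = v₀t + ½at² = 8.50·7.5 + 0.5·0·7.5² = 63.8 m
Total distance = 70.0 + 44.2 + 63.8 = 178 m

178 m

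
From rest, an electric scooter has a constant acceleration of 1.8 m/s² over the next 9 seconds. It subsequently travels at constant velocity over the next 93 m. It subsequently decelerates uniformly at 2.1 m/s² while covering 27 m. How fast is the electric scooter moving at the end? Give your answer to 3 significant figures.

Phase 1 (accelerating): v₀ = 0 m/s, a = 1.8 m/s².
v = v₀ + at = 0 + (1.8)(9) = 16.2 m/s
Δx = v₀t + ½at² = 0·9 + 0.5·1.8·9² = 72.9 m

Phase 2 (constant speed): v₀ = 16.2 m/s, a = 0 m/s².
Constant speed: t = d/v = 93/16.2 = 5.74 s

Phase 3 (decelerating): v₀ = 16.2 m/s, a = -2.1 m/s².
v² = v₀² + 2aΔx = 16.2² + 2·-2.1·27 = 149 → v = 12.2 m/s
t = (v − v₀)/a = (12.2 − 16.2)/-2.1 = 1.90 s
Final speed = 12.2 m/s

12.2 m/s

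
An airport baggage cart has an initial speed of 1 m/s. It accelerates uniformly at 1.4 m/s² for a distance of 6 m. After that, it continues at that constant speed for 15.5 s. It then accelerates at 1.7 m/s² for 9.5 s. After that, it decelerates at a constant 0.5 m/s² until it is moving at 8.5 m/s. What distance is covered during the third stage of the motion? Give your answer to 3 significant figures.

Phase 1 (accelerating): v₀ = 1.00 m/s, a = 1.4 m/s².
v² = v₀² + 2aΔx = 1.00² + 2·1.4·6 = 17.8 → v = 4.22 m/s
t = (v − v₀)/a = (4.22 − 1.00)/1.4 = 2.30 s

Phase 2 (constant speed): v₀ = 4.22 m/s, a = 0 m/s².
v = v₀ + at = 4.22 + (0)(15.5) = 4.22 m/s
Δx = v₀t + ½at² = 4.22·15.5 + 0.5·0·15.5² = 65.4 m

Phase 3 (accelerating): v₀ = 4.22 m/s, a = 1.7 m/s².
v = v₀ + at = 4.22 + (1.7)(9.5) = 20.4 m/s
Δx = v₀t + ½at² = 4.22·9.5 + 0.5·1.7·9.5² = 117 m
Distance in phase 3 = 117 m

117 m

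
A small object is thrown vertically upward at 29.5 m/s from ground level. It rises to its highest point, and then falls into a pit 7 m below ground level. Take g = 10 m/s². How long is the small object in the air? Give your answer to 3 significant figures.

Phase 1 (rising): v₀ = 29.5 m/s, a = -10 m/s².
v = v₀ + at → t = (0 − 29.5) / -10 = 2.95 s
v² = v₀² + 2aΔx → Δx = (0² − 29.5²)/(2·-10) = 43.5 m

Phase 2 (falling): v₀ = 0 m/s, a = -10 m/s².
Falls 50.5 m from rest: t = √(2·50.5/10) = 3.18 s; v = g·t = 31.8 m/s.
Total time = 2.95 + 3.18 = 6.13 s

6.13 s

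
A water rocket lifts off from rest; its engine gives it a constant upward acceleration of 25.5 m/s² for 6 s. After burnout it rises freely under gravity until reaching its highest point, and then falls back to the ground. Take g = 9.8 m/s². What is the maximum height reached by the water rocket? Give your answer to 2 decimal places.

Phase 1 (powered ascent): v₀ = 0 m/s, a = 25.5 m/s².
v = v₀ + at = 0 + (25.5)(6) = 153 m/s
Δx = v₀t + ½at² = 0·6 + 0.5·25.5·6² = 459 m

Phase 2 (coasting upward): v₀ = 153 m/s, a = -9.8 m/s².
v = v₀ + at → t = (0 − 153) / -9.8 = 15.6 s
v² = v₀² + 2aΔx → Δx = (0² − 153²)/(2·-9.8) = 1190 m
Maximum height = 459 + 1190 = 1650 m

1653.34 m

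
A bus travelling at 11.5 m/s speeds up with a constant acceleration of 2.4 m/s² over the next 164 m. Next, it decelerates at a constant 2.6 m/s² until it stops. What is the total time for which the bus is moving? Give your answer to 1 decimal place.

Phase 1 (accelerating): v₀ = 11.5 m/s, a = 2.4 m/s².
v² = v₀² + 2aΔx = 11.5² + 2·2.4·164 = 919 → v = 30.3 m/s
t = (v − v₀)/a = (30.3 − 11.5)/2.4 = 7.84 s

Phase 2 (decelerating): v₀ = 30.3 m/s, a = -2.6 m/s².
v = v₀ + at → t = (0 − 30.3) / -2.6 = 11.7 s
v² = v₀² + 2aΔx → Δx = (0² − 30.3²)/(2·-2.6) = 177 m
Total time = 7.84 + 11.7 = 19.5 s

19.5 s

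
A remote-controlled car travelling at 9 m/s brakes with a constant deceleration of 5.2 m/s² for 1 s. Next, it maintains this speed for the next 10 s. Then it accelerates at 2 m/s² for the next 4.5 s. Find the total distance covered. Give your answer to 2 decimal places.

Phase 1 (decelerating): v₀ = 9.00 m/s, a = -5.2 m/s².
v = v₀ + at = 9.00 + (-5.2)(1) = 3.80 m/s
Δx = v₀t + ½at² = 9.00·1 + 0.5·-5.2·1² = 6.40 m

Phase 2 (constant speed): v₀ = 3.80 m/s, a = 0 m/s².
v = v₀ + at = 3.80 + (0)(10) = 3.80 m/s
Δx = v₀t + ½at² = 3.80·10 + 0.5·0·10² = 38.0 m

Phase 3 (accelerating): v₀ = 3.80 m/s, a = 2 m/s².
v = v₀ + at = 3.80 + (2)(4.5) = 12.8 m/s
Δx = v₀t + ½at² = 3.80·4.5 + 0.5·2·4.5² = 37.3 m
Total distance = 6.40 + 38.0 + 37.3 = 81.8 m

81.75 m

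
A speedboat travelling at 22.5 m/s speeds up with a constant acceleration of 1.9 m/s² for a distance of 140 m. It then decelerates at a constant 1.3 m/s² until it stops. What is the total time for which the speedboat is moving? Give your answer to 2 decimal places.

Phase 1 (accelerating): v₀ = 22.5 m/s, a = 1.9 m/s².
v² = v₀² + 2aΔx = 22.5² + 2·1.9·140 = 1040 → v = 32.2 m/s
t = (v − v₀)/a = (32.2 − 22.5)/1.9 = 5.12 s

Phase 2 (decelerating): v₀ = 32.2 m/s, a = -1.3 m/s².
v = v₀ + at → t = (0 − 32.2) / -1.3 = 24.8 s
v² = v₀² + 2aΔx → Δx = (0² − 32.2²)/(2·-1.3) = 399 m
Total time = 5.12 + 24.8 = 29.9 s

29.90 s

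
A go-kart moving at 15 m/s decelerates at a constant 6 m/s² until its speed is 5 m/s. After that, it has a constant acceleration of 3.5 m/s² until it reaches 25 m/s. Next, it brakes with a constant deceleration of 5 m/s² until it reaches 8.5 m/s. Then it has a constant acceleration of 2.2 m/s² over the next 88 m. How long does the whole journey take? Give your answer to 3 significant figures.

Phase 1 (decelerating): v₀ = 15.0 m/s, a = -6 m/s².
v = v₀ + at → t = (5 − 15.0) / -6 = 1.67 s
v² = v₀² + 2aΔx → Δx = (5² − 15.0²)/(2·-6) = 16.7 m

Phase 2 (accelerating): v₀ = 5.00 m/s, a = 3.5 m/s².
v = v₀ + at → t = (25 − 5.00) / 3.5 = 5.71 s
v² = v₀² + 2aΔx → Δx = (25² − 5.00²)/(2·3.5) = 85.7 m

Phase 3 (decelerating): v₀ = 25.0 m/s, a = -5 m/s².
v = v₀ + at → t = (8.5 − 25.0) / -5 = 3.30 s
v² = v₀² + 2aΔx → Δx = (8.5² − 25.0²)/(2·-5) = 55.3 m

Phase 4 (accelerating): v₀ = 8.50 m/s, a = 2.2 m/s².
v² = v₀² + 2aΔx = 8.50² + 2·2.2·88 = 459 → v = 21.4 m/s
t = (v − v₀)/a = (21.4 − 8.50)/2.2 = 5.88 s
Total time = 1.67 + 5.71 + 3.30 + 5.88 = 16.6 s

16.6 s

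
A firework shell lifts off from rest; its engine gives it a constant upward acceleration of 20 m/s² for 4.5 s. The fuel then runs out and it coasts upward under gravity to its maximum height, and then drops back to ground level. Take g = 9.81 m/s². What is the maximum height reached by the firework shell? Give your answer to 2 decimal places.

Phase 1 (powered ascent): v₀ = 0 m/s, a = 20 m/s².
v = v₀ + at = 0 + (20)(4.5) = 90.0 m/s
Δx = v₀t + ½at² = 0·4.5 + 0.5·20·4.5² = 202 m

Phase 2 (coasting upward): v₀ = 90.0 m/s, a = -9.81 m/s².
v = v₀ + at → t = (0 − 90.0) / -9.81 = 9.17 s
v² = v₀² + 2aΔx → Δx = (0² − 90.0²)/(2·-9.81) = 413 m
Maximum height = 202 + 413 = 615 m

615.34 m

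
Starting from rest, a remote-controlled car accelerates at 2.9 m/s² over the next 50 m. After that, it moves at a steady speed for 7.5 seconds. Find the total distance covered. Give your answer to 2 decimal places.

Phase 1 (accelerating): v₀ = 0 m/s, a = 2.9 m/s².
v² = v₀² + 2aΔx = 0² + 2·2.9·50 = 290 → v = 17.0 m/s
t = (v − v₀)/a = (17.0 − 0)/2.9 = 5.87 s

Phase 2 (constant speed): v₀ = 17.0 m/s, a = 0 m/s².
v = v₀ + at = 17.0 + (0)(7.5) = 17.0 m/s
Δx = v₀t + ½at² = 17.0·7.5 + 0.5·0·7.5² = 128 m
Total distance = 50.0 + 128 = 178 m

177.72 m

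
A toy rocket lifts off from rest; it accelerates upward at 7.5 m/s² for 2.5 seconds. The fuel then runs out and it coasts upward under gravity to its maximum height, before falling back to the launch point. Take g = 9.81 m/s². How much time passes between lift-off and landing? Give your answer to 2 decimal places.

Phase 1 (powered ascent): v₀ = 0 m/s, a = 7.5 m/s².
v = v₀ + at = 0 + (7.5)(2.5) = 18.8 m/s
Δx = v₀t + ½at² = 0·2.5 + 0.5·7.5·2.5² = 23.4 m

Phase 2 (coasting upward): v₀ = 18.8 m/s, a = -9.81 m/s².
v = v₀ + at → t = (0 − 18.8) / -9.81 = 1.91 s
v² = v₀² + 2aΔx → Δx = (0² − 18.8²)/(2·-9.81) = 17.9 m

Phase 3 (free fall): v₀ = 0 m/s, a = -9.81 m/s².
Falls 41.4 m from rest: t = √(2·41.4/9.81) = 2.90 s; v = g·t = 28.5 m/s.
Total time = 2.50 + 1.91 + 2.90 = 7.32 s

7.32 s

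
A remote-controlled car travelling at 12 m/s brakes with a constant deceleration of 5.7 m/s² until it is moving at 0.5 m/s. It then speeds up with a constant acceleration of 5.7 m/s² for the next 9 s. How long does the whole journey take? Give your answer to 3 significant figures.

11.0 s

Phase 1 (decelerating): v₀ = 12.0 m/s, a = -5.7 m/s².
v = v₀ + at → t = (0.5 − 12.0) / -5.7 = 2.02 s
v² = v₀² + 2aΔx → Δx = (0.5² − 12.0²)/(2·-5.7) = 12.6 m

Phase 2 (accelerating): v₀ = 0.500 m/s, a = 5.7 m/s².
v = v₀ + at = 0.500 + (5.7)(9) = 51.8 m/s
Δx = v₀t + ½at² = 0.500·9 + 0.5·5.7·9² = 235 m
Total time = 2.02 + 9.00 = 11.0 s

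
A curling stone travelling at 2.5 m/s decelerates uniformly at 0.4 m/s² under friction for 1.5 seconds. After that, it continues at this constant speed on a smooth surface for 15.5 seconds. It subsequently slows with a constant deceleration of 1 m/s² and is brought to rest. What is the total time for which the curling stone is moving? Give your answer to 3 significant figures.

Phase 1 (decelerating): v₀ = 2.50 m/s, a = -0.4 m/s².
v = v₀ + at = 2.50 + (-0.4)(1.5) = 1.90 m/s
Δx = v₀t + ½at² = 2.50·1.5 + 0.5·-0.4·1.5² = 3.30 m

Phase 2 (constant speed): v₀ = 1.90 m/s, a = 0 m/s².
v = v₀ + at = 1.90 + (0)(15.5) = 1.90 m/s
Δx = v₀t + ½at² = 1.90·15.5 + 0.5·0·15.5² = 29.4 m

Phase 3 (decelerating): v₀ = 1.90 m/s, a = -1 m/s².
v = v₀ + at → t = (0 − 1.90) / -1 = 1.90 s
v² = v₀² + 2aΔx → Δx = (0² − 1.90²)/(2·-1) = 1.80 m
Total time = 1.50 + 15.5 + 1.90 = 18.9 s

18.9 s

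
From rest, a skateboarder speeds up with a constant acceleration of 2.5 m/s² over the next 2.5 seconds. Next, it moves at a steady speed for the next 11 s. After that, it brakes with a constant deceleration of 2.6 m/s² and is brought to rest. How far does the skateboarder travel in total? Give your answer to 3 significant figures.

Phase 1 (accelerating): v₀ = 0 m/s, a = 2.5 m/s².
v = v₀ + at = 0 + (2.5)(2.5) = 6.25 m/s
Δx = v₀t + ½at² = 0·2.5 + 0.5·2.5·2.5² = 7.81 m

Phase 2 (constant speed): v₀ = 6.25 m/s, a = 0 m/s².
v = v₀ + at = 6.25 + (0)(11) = 6.25 m/s
Δx = v₀t + ½at² = 6.25·11 + 0.5·0·11² = 68.8 m

Phase 3 (decelerating): v₀ = 6.25 m/s, a = -2.6 m/s².
v = v₀ + at → t = (0 − 6.25) / -2.6 = 2.40 s
v² = v₀² + 2aΔx → Δx = (0² − 6.25²)/(2·-2.6) = 7.51 m
Total distance = 7.81 + 68.8 + 7.51 = 84.1 m

84.1 m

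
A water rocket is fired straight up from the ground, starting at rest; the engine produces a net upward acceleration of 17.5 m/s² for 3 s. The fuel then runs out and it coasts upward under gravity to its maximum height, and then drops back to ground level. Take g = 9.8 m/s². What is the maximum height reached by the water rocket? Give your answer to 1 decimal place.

219.4 m

Phase 1 (powered ascent): v₀ = 0 m/s, a = 17.5 m/s².
v = v₀ + at = 0 + (17.5)(3) = 52.5 m/s
Δx = v₀t + ½at² = 0·3 + 0.5·17.5·3² = 78.8 m

Phase 2 (coasting upward): v₀ = 52.5 m/s, a = -9.8 m/s².
v = v₀ + at → t = (0 − 52.5) / -9.8 = 5.36 s
v² = v₀² + 2aΔx → Δx = (0² − 52.5²)/(2·-9.8) = 141 m
Maximum height = 78.8 + 141 = 219 m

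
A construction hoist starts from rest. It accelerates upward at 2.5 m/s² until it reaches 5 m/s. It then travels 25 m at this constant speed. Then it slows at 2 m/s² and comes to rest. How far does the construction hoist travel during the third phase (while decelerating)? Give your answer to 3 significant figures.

Phase 1 (accelerating): v₀ = 0 m/s, a = 2.5 m/s².
v = v₀ + at → t = (5 − 0) / 2.5 = 2.00 s
v² = v₀² + 2aΔx → Δx = (5² − 0²)/(2·2.5) = 5.00 m

Phase 2 (constant speed): v₀ = 5.00 m/s, a = 0 m/s².
Constant speed: t = d/v = 25/5.00 = 5.00 s

Phase 3 (decelerating): v₀ = 5.00 m/s, a = -2 m/s².
v = v₀ + at → t = (0 − 5.00) / -2 = 2.50 s
v² = v₀² + 2aΔx → Δx = (0² − 5.00²)/(2·-2) = 6.25 m
Distance in phase 3 = 6.25 m

6.25 m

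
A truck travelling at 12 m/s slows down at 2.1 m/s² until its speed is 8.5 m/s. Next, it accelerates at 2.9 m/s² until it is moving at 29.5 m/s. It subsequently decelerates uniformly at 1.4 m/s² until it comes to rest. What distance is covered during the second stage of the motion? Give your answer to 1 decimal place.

137.6 m

Phase 1 (decelerating): v₀ = 12.0 m/s, a = -2.1 m/s².
v = v₀ + at → t = (8.5 − 12.0) / -2.1 = 1.67 s
v² = v₀² + 2aΔx → Δx = (8.5² − 12.0²)/(2·-2.1) = 17.1 m

Phase 2 (accelerating): v₀ = 8.50 m/s, a = 2.9 m/s².
v = v₀ + at → t = (29.5 − 8.50) / 2.9 = 7.24 s
v² = v₀² + 2aΔx → Δx = (29.5² − 8.50²)/(2·2.9) = 138 m
Distance in phase 2 = 138 m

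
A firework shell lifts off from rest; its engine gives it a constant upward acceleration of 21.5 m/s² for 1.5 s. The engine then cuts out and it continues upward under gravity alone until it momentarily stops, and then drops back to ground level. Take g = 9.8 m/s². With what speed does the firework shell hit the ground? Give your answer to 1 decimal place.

38.9 m/s

Phase 1 (powered ascent): v₀ = 0 m/s, a = 21.5 m/s².
v = v₀ + at = 0 + (21.5)(1.5) = 32.2 m/s
Δx = v₀t + ½at² = 0·1.5 + 0.5·21.5·1.5² = 24.2 m

Phase 2 (coasting upward): v₀ = 32.2 m/s, a = -9.8 m/s².
v = v₀ + at → t = (0 − 32.2) / -9.8 = 3.29 s
v² = v₀² + 2aΔx → Δx = (0² − 32.2²)/(2·-9.8) = 53.1 m

Phase 3 (free fall): v₀ = 0 m/s, a = -9.8 m/s².
Falls 77.3 m from rest: t = √(2·77.3/9.8) = 3.97 s; v = g·t = 38.9 m/s.
Impact speed = 38.9 m/s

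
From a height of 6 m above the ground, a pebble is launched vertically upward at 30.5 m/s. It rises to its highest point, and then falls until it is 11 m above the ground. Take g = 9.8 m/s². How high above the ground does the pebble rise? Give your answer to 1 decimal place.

53.5 m

Phase 1 (rising): v₀ = 30.5 m/s, a = -9.8 m/s².
v = v₀ + at → t = (0 − 30.5) / -9.8 = 3.11 s
v² = v₀² + 2aΔx → Δx = (0² − 30.5²)/(2·-9.8) = 47.5 m
Maximum height = 6 + 47.5 = 53.5 m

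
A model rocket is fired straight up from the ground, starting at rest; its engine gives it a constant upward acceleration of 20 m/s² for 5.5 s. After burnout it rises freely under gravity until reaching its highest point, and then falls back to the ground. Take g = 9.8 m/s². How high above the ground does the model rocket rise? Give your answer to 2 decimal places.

Phase 1 (powered ascent): v₀ = 0 m/s, a = 20 m/s².
v = v₀ + at = 0 + (20)(5.5) = 110 m/s
Δx = v₀t + ½at² = 0·5.5 + 0.5·20·5.5² = 302 m

Phase 2 (coasting upward): v₀ = 110 m/s, a = -9.8 m/s².
v = v₀ + at → t = (0 − 110) / -9.8 = 11.2 s
v² = v₀² + 2aΔx → Δx = (0² − 110²)/(2·-9.8) = 617 m
Maximum height = 302 + 617 = 920 m

919.85 m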